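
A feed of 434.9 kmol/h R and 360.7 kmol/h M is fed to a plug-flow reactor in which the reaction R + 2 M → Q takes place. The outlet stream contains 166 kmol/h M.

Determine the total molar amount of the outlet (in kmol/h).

For M: n = n₀ − 2ξ → 166 = 360.7 − 2ξ, giving ξ = 97.35 kmol/h.
Outlet amounts (n = n₀ + ν ξ):
  R: 434.9 − 1(97.35) = 337.5
  M: 360.7 − 2(97.35) = 166
  Q: 0 + 1(97.35) = 97.35
Total out = 337.5 + 166 + 97.35 = 600.9 kmol/h.

601 kmol/h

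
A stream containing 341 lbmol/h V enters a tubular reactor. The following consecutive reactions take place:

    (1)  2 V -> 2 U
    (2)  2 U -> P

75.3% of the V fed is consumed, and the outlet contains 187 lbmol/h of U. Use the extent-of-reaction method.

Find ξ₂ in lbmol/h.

Conversion of V: V consumed = 2ξ₁ = 0.753 × 341 → ξ₁ = 128.4 lbmol/h.
U balance: n_U = 0 + 2ξ₁ − 2ξ₂ = 187 → ξ₂ = (2·128.4 − 187)/2 = 34.89 lbmol/h.
Outlet amounts (n = n₀ + Σ ν·ξ):
  V: 341 − 2(128.4) = 84.23
  U: 0 + 2(128.4) − 2(34.89) = 187
  P: 0 + 1(34.89) = 34.89

ξ₂ = 34.9 lbmol/h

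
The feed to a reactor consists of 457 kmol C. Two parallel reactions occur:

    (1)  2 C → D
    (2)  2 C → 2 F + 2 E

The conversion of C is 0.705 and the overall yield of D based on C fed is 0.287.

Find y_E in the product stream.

0.155

Yield of D: 1ξ₁ / 457 = 0.287 → ξ₁ = 131.2 kmol.
Conversion of C: 2ξ₁ + 2ξ₂ = 0.705 × 457 = 322.2 → ξ₂ = 29.93 kmol.
Outlet amounts (n = n₀ + Σ ν·ξ):
  C: 457 − 2(131.2) − 2(29.93) = 134.8
  D: 0 + 1(131.2) = 131.2
  F: 0 + 2(29.93) = 59.87
  E: 0 + 2(29.93) = 59.87
Total out = 385.7 kmol; y_E = 59.87 / 385.7 = 0.1552.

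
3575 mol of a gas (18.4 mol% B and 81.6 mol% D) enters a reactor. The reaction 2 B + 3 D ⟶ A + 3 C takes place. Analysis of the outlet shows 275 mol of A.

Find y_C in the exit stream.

For A: n = n₀ + 1ξ → 275 = 0 + 1ξ, giving ξ = 275 mol.
Outlet amounts (n = n₀ + ν ξ):
  B: 657.8 − 2(275) = 107.8
  D: 2917 − 3(275) = 2092
  A: 0 + 1(275) = 275
  C: 0 + 3(275) = 825
Total out = 3300 mol; y_C = 825 / 3300 = 0.25.

0.25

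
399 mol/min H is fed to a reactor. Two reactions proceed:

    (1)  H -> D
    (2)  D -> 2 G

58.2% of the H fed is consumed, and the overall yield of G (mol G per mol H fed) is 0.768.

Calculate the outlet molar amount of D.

79 mol/min

Conversion of H: H consumed = 1ξ₁ = 0.582 × 399 → ξ₁ = 232.2 mol/min.
Yield of G: 2ξ₂ / 399 = 0.768 → ξ₂ = 153.2 mol/min.
Outlet amounts (n = n₀ + Σ ν·ξ):
  H: 399 − 1(232.2) = 166.8
  D: 0 + 1(232.2) − 1(153.2) = 79
  G: 0 + 2(153.2) = 306.4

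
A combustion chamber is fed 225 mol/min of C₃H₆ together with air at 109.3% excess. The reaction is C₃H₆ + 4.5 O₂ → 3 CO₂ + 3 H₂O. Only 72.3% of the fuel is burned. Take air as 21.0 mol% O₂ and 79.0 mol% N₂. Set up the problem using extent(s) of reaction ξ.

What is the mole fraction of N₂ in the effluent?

Stoichiometric O₂ = 4.5 × 225 = 1012 mol/min; O₂ fed = 1012 × 2.093 = 2119 mol/min.
N₂ fed = 2119 × 79/21 = 7972 mol/min.
Fuel reacted = 0.723 × 225 → ξ = 162.7 mol/min.
Outlet (n = n₀ + ν ξ):
  C₃H₆: 225 − 1(162.7) = 62.33
  O₂: 2119 − 4.5(162.7) = 1387
  N₂: 7972 (inert)
  CO₂: 0 + 3(162.7) = 488
  H₂O: 0 + 3(162.7) = 488
Total out = 10400 mol/min; y_N₂ = 7972 / 10400 = 0.7667.

0.767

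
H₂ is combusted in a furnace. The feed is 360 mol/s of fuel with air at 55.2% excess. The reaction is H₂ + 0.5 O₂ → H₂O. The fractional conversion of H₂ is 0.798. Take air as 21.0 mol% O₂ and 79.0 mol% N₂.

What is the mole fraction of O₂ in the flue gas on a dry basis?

0.108

Stoichiometric O₂ = 0.5 × 360 = 180 mol/s; O₂ fed = 180 × 1.552 = 279.4 mol/s.
N₂ fed = 279.4 × 79/21 = 1051 mol/s.
Fuel reacted = 0.798 × 360 → ξ = 287.3 mol/s.
Outlet (n = n₀ + ν ξ):
  H₂: 360 − 1(287.3) = 72.72
  O₂: 279.4 − 0.5(287.3) = 135.7
  N₂: 1051 (inert)
  H₂O: 0 + 1(287.3) = 287.3
Dry total = 1259 mol/s; y_O₂ (dry) = 135.7 / 1259 = 0.1078.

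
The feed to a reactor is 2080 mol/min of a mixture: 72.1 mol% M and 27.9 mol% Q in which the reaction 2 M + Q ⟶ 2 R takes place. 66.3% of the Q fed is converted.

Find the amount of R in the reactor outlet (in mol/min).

Q reacted = 0.663 × 580.3 = 384.8 mol/min; ν_Q = −1, so ξ = 384.8/1 = 384.8 mol/min.
Outlet amounts (n = n₀ + ν ξ):
  M: 1500 − 2(384.8) = 730.2
  Q: 580.3 − 1(384.8) = 195.6
  R: 0 + 2(384.8) = 769.5

770 mol/min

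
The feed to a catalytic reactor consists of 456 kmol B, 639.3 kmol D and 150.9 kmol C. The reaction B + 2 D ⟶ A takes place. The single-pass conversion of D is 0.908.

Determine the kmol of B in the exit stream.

166 kmol

D reacted = 0.908 × 639.3 = 580.5 kmol; ν_D = −2, so ξ = 580.5/2 = 290.2 kmol.
Outlet amounts (n = n₀ + ν ξ):
  B: 456 − 1(290.2) = 165.8
  D: 639.3 − 2(290.2) = 58.82
  A: 0 + 1(290.2) = 290.2
  C: 150.9 (inert)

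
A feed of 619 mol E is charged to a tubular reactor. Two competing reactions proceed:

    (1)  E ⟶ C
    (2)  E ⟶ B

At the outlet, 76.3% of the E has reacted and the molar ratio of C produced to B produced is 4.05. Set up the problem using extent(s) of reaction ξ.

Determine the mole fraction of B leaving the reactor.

Conversion of E: E consumed = 0.763 × 619 = 472.3 mol = 1ξ₁ + 1ξ₂.
Selectivity: 1ξ₁ / (1ξ₂) = 4.05 → ξ₁ = 4.05 ξ₂.
Substitute: (1·4.05 + 1) ξ₂ = 472.3 → ξ₂ = 93.52 mol, ξ₁ = 378.8 mol.
Outlet amounts (n = n₀ + Σ ν·ξ):
  E: 619 − 1(378.8) − 1(93.52) = 146.7
  C: 0 + 1(378.8) = 378.8
  B: 0 + 1(93.52) = 93.52
Total out = 619 mol; y_B = 93.52 / 619 = 0.1511.

0.151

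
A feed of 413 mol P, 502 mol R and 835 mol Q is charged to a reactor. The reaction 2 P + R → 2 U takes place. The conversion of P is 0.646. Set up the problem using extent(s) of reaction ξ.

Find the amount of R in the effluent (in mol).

P reacted = 0.646 × 413 = 266.8 mol; ν_P = −2, so ξ = 266.8/2 = 133.4 mol.
Outlet amounts (n = n₀ + ν ξ):
  P: 413 − 2(133.4) = 146.2
  R: 502 − 1(133.4) = 368.6
  U: 0 + 2(133.4) = 266.8
  Q: 835 (inert)

369 mol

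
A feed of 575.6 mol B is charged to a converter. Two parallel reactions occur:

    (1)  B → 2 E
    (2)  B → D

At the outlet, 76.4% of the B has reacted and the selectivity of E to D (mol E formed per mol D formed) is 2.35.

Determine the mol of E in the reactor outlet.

Conversion of B: B consumed = 0.764 × 575.6 = 439.8 mol = 1ξ₁ + 1ξ₂.
Selectivity: 2ξ₁ / (1ξ₂) = 2.35 → ξ₁ = 1.175 ξ₂.
Substitute: (1·1.175 + 1) ξ₂ = 439.8 → ξ₂ = 202.2 mol, ξ₁ = 237.6 mol.
Outlet amounts (n = n₀ + Σ ν·ξ):
  B: 575.6 − 1(237.6) − 1(202.2) = 135.8
  E: 0 + 2(237.6) = 475.1
  D: 0 + 1(202.2) = 202.2

475 mol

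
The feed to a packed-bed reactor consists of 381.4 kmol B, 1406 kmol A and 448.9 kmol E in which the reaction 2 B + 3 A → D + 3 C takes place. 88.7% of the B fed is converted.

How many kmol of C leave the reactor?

507 kmol

B reacted = 0.887 × 381.4 = 338.3 kmol; ν_B = −2, so ξ = 338.3/2 = 169.2 kmol.
Outlet amounts (n = n₀ + ν ξ):
  B: 381.4 − 2(169.2) = 43.1
  A: 1406 − 3(169.2) = 898.5
  D: 0 + 1(169.2) = 169.2
  C: 0 + 3(169.2) = 507.5
  E: 448.9 (inert)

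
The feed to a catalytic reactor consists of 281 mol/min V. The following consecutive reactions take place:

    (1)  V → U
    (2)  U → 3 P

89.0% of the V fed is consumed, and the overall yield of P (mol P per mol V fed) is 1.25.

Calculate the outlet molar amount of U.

133 mol/min

Conversion of V: V consumed = 1ξ₁ = 0.89 × 281 → ξ₁ = 250.1 mol/min.
Yield of P: 3ξ₂ / 281 = 1.25 → ξ₂ = 117.1 mol/min.
Outlet amounts (n = n₀ + Σ ν·ξ):
  V: 281 − 1(250.1) = 30.91
  U: 0 + 1(250.1) − 1(117.1) = 133
  P: 0 + 3(117.1) = 351.2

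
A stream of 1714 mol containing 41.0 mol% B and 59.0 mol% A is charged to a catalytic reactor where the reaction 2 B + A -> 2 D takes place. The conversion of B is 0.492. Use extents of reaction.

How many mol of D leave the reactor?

B reacted = 0.492 × 702.7 = 345.7 mol; ν_B = −2, so ξ = 345.7/2 = 172.9 mol.
Outlet amounts (n = n₀ + ν ξ):
  B: 702.7 − 2(172.9) = 357
  A: 1011 − 1(172.9) = 838.4
  D: 0 + 2(172.9) = 345.7

346 mol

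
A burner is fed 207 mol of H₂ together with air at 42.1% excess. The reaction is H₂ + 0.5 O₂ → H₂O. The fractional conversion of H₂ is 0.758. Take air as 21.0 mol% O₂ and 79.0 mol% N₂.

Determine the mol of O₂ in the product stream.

68.6 mol

Stoichiometric O₂ = 0.5 × 207 = 103.5 mol; O₂ fed = 103.5 × 1.421 = 147.1 mol.
N₂ fed = 147.1 × 79/21 = 553.3 mol.
Fuel reacted = 0.758 × 207 → ξ = 156.9 mol.
Outlet (n = n₀ + ν ξ):
  H₂: 207 − 1(156.9) = 50.09
  O₂: 147.1 − 0.5(156.9) = 68.62
  N₂: 553.3 (inert)
  H₂O: 0 + 1(156.9) = 156.9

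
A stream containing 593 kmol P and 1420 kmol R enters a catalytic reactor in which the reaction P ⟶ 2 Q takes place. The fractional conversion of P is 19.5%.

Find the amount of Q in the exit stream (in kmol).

231 kmol

P reacted = 0.195 × 593 = 115.6 kmol; ν_P = −1, so ξ = 115.6/1 = 115.6 kmol.
Outlet amounts (n = n₀ + ν ξ):
  P: 593 − 1(115.6) = 477.4
  Q: 0 + 2(115.6) = 231.3
  R: 1420 (inert)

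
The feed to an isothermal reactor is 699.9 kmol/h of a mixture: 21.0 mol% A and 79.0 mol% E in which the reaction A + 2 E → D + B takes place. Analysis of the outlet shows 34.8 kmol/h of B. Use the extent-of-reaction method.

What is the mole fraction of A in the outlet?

0.169

For B: n = n₀ + 1ξ → 34.8 = 0 + 1ξ, giving ξ = 34.8 kmol/h.
Outlet amounts (n = n₀ + ν ξ):
  A: 147 − 1(34.8) = 112.2
  E: 552.9 − 2(34.8) = 483.3
  D: 0 + 1(34.8) = 34.8
  B: 0 + 1(34.8) = 34.8
Total out = 665.1 kmol/h; y_A = 112.2 / 665.1 = 0.1687.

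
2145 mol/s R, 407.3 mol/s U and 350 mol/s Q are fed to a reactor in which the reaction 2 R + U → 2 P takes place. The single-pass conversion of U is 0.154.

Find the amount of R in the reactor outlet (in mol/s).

2020 mol/s

U reacted = 0.154 × 407.3 = 62.72 mol/s; ν_U = −1, so ξ = 62.72/1 = 62.72 mol/s.
Outlet amounts (n = n₀ + ν ξ):
  R: 2145 − 2(62.72) = 2020
  U: 407.3 − 1(62.72) = 344.6
  P: 0 + 2(62.72) = 125.4
  Q: 350 (inert)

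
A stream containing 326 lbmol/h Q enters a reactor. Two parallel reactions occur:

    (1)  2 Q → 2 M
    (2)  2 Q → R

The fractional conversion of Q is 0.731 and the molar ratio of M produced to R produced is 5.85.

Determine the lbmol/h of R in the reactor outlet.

30.4 lbmol/h

Conversion of Q: Q consumed = 0.731 × 326 = 238.3 lbmol/h = 2ξ₁ + 2ξ₂.
Selectivity: 2ξ₁ / (1ξ₂) = 5.85 → ξ₁ = 2.925 ξ₂.
Substitute: (2·2.925 + 2) ξ₂ = 238.3 → ξ₂ = 30.36 lbmol/h, ξ₁ = 88.8 lbmol/h.
Outlet amounts (n = n₀ + Σ ν·ξ):
  Q: 326 − 2(88.8) − 2(30.36) = 87.69
  M: 0 + 2(88.8) = 177.6
  R: 0 + 1(30.36) = 30.36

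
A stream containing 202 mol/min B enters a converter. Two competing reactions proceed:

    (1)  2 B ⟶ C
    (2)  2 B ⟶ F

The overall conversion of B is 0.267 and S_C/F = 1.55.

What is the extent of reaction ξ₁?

Conversion of B: B consumed = 0.267 × 202 = 53.93 mol/min = 2ξ₁ + 2ξ₂.
Selectivity: 1ξ₁ / (1ξ₂) = 1.55 → ξ₁ = 1.55 ξ₂.
Substitute: (2·1.55 + 2) ξ₂ = 53.93 → ξ₂ = 10.58 mol/min, ξ₁ = 16.39 mol/min.
Outlet amounts (n = n₀ + Σ ν·ξ):
  B: 202 − 2(16.39) − 2(10.58) = 148.1
  C: 0 + 1(16.39) = 16.39
  F: 0 + 1(10.58) = 10.58

ξ₁ = 16.4 mol/min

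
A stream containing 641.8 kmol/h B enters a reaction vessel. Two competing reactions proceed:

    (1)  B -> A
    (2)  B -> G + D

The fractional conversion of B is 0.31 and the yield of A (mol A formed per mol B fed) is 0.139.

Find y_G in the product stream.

Yield of A: 1ξ₁ / 641.8 = 0.139 → ξ₁ = 89.21 kmol/h.
Conversion of B: 1ξ₁ + 1ξ₂ = 0.31 × 641.8 = 199 → ξ₂ = 109.7 kmol/h.
Outlet amounts (n = n₀ + Σ ν·ξ):
  B: 641.8 − 1(89.21) − 1(109.7) = 442.8
  A: 0 + 1(89.21) = 89.21
  G: 0 + 1(109.7) = 109.7
  D: 0 + 1(109.7) = 109.7
Total out = 751.5 kmol/h; y_G = 109.7 / 751.5 = 0.146.

0.146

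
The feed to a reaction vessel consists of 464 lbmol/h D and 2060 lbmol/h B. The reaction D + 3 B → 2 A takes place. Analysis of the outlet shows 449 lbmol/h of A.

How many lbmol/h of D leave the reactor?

For A: n = n₀ + 2ξ → 449 = 0 + 2ξ, giving ξ = 224.5 lbmol/h.
Outlet amounts (n = n₀ + ν ξ):
  D: 464 − 1(224.5) = 239.5
  B: 2060 − 3(224.5) = 1386
  A: 0 + 2(224.5) = 449

240 lbmol/h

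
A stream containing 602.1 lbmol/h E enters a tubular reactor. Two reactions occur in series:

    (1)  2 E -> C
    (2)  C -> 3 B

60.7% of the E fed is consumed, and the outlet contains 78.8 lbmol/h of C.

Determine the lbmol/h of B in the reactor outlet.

312 lbmol/h

Conversion of E: E consumed = 2ξ₁ = 0.607 × 602.1 → ξ₁ = 182.7 lbmol/h.
C balance: n_C = 0 + 1ξ₁ − 1ξ₂ = 78.8 → ξ₂ = (1·182.7 − 78.8)/1 = 103.9 lbmol/h.
Outlet amounts (n = n₀ + Σ ν·ξ):
  E: 602.1 − 2(182.7) = 236.6
  C: 0 + 1(182.7) − 1(103.9) = 78.8
  B: 0 + 3(103.9) = 311.8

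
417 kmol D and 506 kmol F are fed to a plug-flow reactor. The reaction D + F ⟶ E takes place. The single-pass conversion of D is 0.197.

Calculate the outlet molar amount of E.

82.1 kmol

D reacted = 0.197 × 417 = 82.15 kmol; ν_D = −1, so ξ = 82.15/1 = 82.15 kmol.
Outlet amounts (n = n₀ + ν ξ):
  D: 417 − 1(82.15) = 334.9
  F: 506 − 1(82.15) = 423.9
  E: 0 + 1(82.15) = 82.15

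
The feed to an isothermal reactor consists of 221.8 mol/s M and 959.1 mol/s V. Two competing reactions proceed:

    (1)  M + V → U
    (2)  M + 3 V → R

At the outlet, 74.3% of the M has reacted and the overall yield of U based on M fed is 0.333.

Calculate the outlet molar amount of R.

Yield of U: 1ξ₁ / 221.8 = 0.333 → ξ₁ = 73.86 mol/s.
Conversion of M: 1ξ₁ + 1ξ₂ = 0.743 × 221.8 = 164.8 → ξ₂ = 90.94 mol/s.
Outlet amounts (n = n₀ + Σ ν·ξ):
  M: 221.8 − 1(73.86) − 1(90.94) = 57
  V: 959.1 − 1(73.86) − 3(90.94) = 612.4
  U: 0 + 1(73.86) = 73.86
  R: 0 + 1(90.94) = 90.94

90.9 mol/s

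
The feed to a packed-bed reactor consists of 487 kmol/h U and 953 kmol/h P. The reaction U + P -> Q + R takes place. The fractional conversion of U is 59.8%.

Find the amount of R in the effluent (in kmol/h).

U reacted = 0.598 × 487 = 291.2 kmol/h; ν_U = −1, so ξ = 291.2/1 = 291.2 kmol/h.
Outlet amounts (n = n₀ + ν ξ):
  U: 487 − 1(291.2) = 195.8
  P: 953 − 1(291.2) = 661.8
  Q: 0 + 1(291.2) = 291.2
  R: 0 + 1(291.2) = 291.2

291 kmol/h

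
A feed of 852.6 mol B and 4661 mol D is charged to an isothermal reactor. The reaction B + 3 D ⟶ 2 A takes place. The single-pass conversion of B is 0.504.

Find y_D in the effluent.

B reacted = 0.504 × 852.6 = 429.7 mol; ν_B = −1, so ξ = 429.7/1 = 429.7 mol.
Outlet amounts (n = n₀ + ν ξ):
  B: 852.6 − 1(429.7) = 422.9
  D: 4661 − 3(429.7) = 3372
  A: 0 + 2(429.7) = 859.4
Total out = 4654 mol; y_D = 3372 / 4654 = 0.7245.

0.724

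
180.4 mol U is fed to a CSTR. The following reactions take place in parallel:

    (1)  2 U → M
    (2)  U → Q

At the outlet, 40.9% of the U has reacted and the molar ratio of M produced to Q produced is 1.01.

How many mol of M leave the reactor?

Conversion of U: U consumed = 0.409 × 180.4 = 73.78 mol = 2ξ₁ + 1ξ₂.
Selectivity: 1ξ₁ / (1ξ₂) = 1.01 → ξ₁ = 1.01 ξ₂.
Substitute: (2·1.01 + 1) ξ₂ = 73.78 → ξ₂ = 24.43 mol, ξ₁ = 24.68 mol.
Outlet amounts (n = n₀ + Σ ν·ξ):
  U: 180.4 − 2(24.68) − 1(24.43) = 106.6
  M: 0 + 1(24.68) = 24.68
  Q: 0 + 1(24.43) = 24.43

24.7 mol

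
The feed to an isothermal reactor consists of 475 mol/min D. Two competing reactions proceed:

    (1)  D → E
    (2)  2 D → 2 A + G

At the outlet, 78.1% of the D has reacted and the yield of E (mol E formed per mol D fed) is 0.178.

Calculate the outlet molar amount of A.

Yield of E: 1ξ₁ / 475 = 0.178 → ξ₁ = 84.55 mol/min.
Conversion of D: 1ξ₁ + 2ξ₂ = 0.781 × 475 = 371 → ξ₂ = 143.2 mol/min.
Outlet amounts (n = n₀ + Σ ν·ξ):
  D: 475 − 1(84.55) − 2(143.2) = 104
  E: 0 + 1(84.55) = 84.55
  A: 0 + 2(143.2) = 286.4
  G: 0 + 1(143.2) = 143.2

286 mol/min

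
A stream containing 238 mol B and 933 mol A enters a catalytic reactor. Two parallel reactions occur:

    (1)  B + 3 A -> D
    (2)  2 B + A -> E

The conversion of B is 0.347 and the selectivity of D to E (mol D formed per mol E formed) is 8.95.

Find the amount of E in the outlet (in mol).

7.54 mol

Conversion of B: B consumed = 0.347 × 238 = 82.59 mol = 1ξ₁ + 2ξ₂.
Selectivity: 1ξ₁ / (1ξ₂) = 8.95 → ξ₁ = 8.95 ξ₂.
Substitute: (1·8.95 + 2) ξ₂ = 82.59 → ξ₂ = 7.542 mol, ξ₁ = 67.5 mol.
Outlet amounts (n = n₀ + Σ ν·ξ):
  B: 238 − 1(67.5) − 2(7.542) = 155.4
  A: 933 − 3(67.5) − 1(7.542) = 723
  D: 0 + 1(67.5) = 67.5
  E: 0 + 1(7.542) = 7.542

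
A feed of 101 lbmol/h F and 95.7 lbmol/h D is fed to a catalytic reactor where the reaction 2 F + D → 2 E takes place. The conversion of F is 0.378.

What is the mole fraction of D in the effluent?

F reacted = 0.378 × 101 = 38.18 lbmol/h; ν_F = −2, so ξ = 38.18/2 = 19.09 lbmol/h.
Outlet amounts (n = n₀ + ν ξ):
  F: 101 − 2(19.09) = 62.82
  D: 95.7 − 1(19.09) = 76.61
  E: 0 + 2(19.09) = 38.18
Total out = 177.6 lbmol/h; y_D = 76.61 / 177.6 = 0.4313.

0.431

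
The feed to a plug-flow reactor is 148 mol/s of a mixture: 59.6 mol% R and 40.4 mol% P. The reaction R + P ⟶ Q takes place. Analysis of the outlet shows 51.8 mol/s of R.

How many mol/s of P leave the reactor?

23.4 mol/s

For R: n = n₀ − 1ξ → 51.8 = 88.21 − 1ξ, giving ξ = 36.41 mol/s.
Outlet amounts (n = n₀ + ν ξ):
  R: 88.21 − 1(36.41) = 51.8
  P: 59.79 − 1(36.41) = 23.38
  Q: 0 + 1(36.41) = 36.41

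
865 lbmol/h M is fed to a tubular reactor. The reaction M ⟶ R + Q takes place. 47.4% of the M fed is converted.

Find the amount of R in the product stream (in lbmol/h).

M reacted = 0.474 × 865 = 410 lbmol/h; ν_M = −1, so ξ = 410/1 = 410 lbmol/h.
Outlet amounts (n = n₀ + ν ξ):
  M: 865 − 1(410) = 455
  R: 0 + 1(410) = 410
  Q: 0 + 1(410) = 410

410 lbmol/h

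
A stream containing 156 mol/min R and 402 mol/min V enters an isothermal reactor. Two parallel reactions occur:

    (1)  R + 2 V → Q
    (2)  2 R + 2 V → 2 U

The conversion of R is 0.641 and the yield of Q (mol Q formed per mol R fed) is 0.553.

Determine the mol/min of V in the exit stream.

Yield of Q: 1ξ₁ / 156 = 0.553 → ξ₁ = 86.27 mol/min.
Conversion of R: 1ξ₁ + 2ξ₂ = 0.641 × 156 = 100 → ξ₂ = 6.864 mol/min.
Outlet amounts (n = n₀ + Σ ν·ξ):
  R: 156 − 1(86.27) − 2(6.864) = 56
  V: 402 − 2(86.27) − 2(6.864) = 215.7
  Q: 0 + 1(86.27) = 86.27
  U: 0 + 2(6.864) = 13.73

216 mol/min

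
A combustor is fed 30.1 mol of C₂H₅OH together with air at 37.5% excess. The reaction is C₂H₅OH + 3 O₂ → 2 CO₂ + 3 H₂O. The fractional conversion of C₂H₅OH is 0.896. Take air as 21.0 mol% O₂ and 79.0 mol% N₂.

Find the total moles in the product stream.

Stoichiometric O₂ = 3 × 30.1 = 90.3 mol; O₂ fed = 90.3 × 1.375 = 124.2 mol.
N₂ fed = 124.2 × 79/21 = 467.1 mol.
Fuel reacted = 0.896 × 30.1 → ξ = 26.97 mol.
Outlet (n = n₀ + ν ξ):
  C₂H₅OH: 30.1 − 1(26.97) = 3.13
  O₂: 124.2 − 3(26.97) = 43.25
  N₂: 467.1 (inert)
  CO₂: 0 + 2(26.97) = 53.94
  H₂O: 0 + 3(26.97) = 80.91
Total out = 3.13 + 43.25 + 467.1 + 53.94 + 80.91 = 648.3 mol.

648 mol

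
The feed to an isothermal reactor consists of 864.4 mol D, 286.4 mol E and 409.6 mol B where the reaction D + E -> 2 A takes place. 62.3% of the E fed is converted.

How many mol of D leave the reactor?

686 mol

E reacted = 0.623 × 286.4 = 178.4 mol; ν_E = −1, so ξ = 178.4/1 = 178.4 mol.
Outlet amounts (n = n₀ + ν ξ):
  D: 864.4 − 1(178.4) = 686
  E: 286.4 − 1(178.4) = 108
  A: 0 + 2(178.4) = 356.9
  B: 409.6 (inert)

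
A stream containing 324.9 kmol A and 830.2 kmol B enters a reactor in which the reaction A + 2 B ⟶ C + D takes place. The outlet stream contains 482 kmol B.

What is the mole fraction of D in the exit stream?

0.177

For B: n = n₀ − 2ξ → 482 = 830.2 − 2ξ, giving ξ = 174.1 kmol.
Outlet amounts (n = n₀ + ν ξ):
  A: 324.9 − 1(174.1) = 150.8
  B: 830.2 − 2(174.1) = 482
  C: 0 + 1(174.1) = 174.1
  D: 0 + 1(174.1) = 174.1
Total out = 981 kmol; y_D = 174.1 / 981 = 0.1775.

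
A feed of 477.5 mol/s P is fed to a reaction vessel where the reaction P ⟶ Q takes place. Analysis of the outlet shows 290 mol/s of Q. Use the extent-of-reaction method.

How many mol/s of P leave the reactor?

188 mol/s

For Q: n = n₀ + 1ξ → 290 = 0 + 1ξ, giving ξ = 290 mol/s.
Outlet amounts (n = n₀ + ν ξ):
  P: 477.5 − 1(290) = 187.5
  Q: 0 + 1(290) = 290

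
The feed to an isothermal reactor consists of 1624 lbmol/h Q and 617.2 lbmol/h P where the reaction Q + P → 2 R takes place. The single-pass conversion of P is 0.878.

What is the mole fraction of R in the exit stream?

0.484

P reacted = 0.878 × 617.2 = 541.9 lbmol/h; ν_P = −1, so ξ = 541.9/1 = 541.9 lbmol/h.
Outlet amounts (n = n₀ + ν ξ):
  Q: 1624 − 1(541.9) = 1082
  P: 617.2 − 1(541.9) = 75.3
  R: 0 + 2(541.9) = 1084
Total out = 2241 lbmol/h; y_R = 1084 / 2241 = 0.4836.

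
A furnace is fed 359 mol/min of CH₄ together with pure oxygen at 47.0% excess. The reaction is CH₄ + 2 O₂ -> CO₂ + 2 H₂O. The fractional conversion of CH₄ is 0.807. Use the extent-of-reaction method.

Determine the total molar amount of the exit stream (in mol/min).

Stoichiometric O₂ = 2 × 359 = 718 mol/min; O₂ fed = 718 × 1.470 = 1055 mol/min.
Fuel reacted = 0.807 × 359 → ξ = 289.7 mol/min.
Outlet (n = n₀ + ν ξ):
  CH₄: 359 − 1(289.7) = 69.29
  O₂: 1055 − 2(289.7) = 476
  CO₂: 0 + 1(289.7) = 289.7
  H₂O: 0 + 2(289.7) = 579.4
Total out = 69.29 + 476 + 289.7 + 579.4 = 1414 mol/min.

1410 mol/min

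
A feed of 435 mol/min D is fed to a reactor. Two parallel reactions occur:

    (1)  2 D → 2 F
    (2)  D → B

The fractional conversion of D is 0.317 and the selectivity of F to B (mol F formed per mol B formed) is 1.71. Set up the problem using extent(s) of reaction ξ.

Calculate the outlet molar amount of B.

Conversion of D: D consumed = 0.317 × 435 = 137.9 mol/min = 2ξ₁ + 1ξ₂.
Selectivity: 2ξ₁ / (1ξ₂) = 1.71 → ξ₁ = 0.855 ξ₂.
Substitute: (2·0.855 + 1) ξ₂ = 137.9 → ξ₂ = 50.88 mol/min, ξ₁ = 43.51 mol/min.
Outlet amounts (n = n₀ + Σ ν·ξ):
  D: 435 − 2(43.51) − 1(50.88) = 297.1
  F: 0 + 2(43.51) = 87.01
  B: 0 + 1(50.88) = 50.88

50.9 mol/min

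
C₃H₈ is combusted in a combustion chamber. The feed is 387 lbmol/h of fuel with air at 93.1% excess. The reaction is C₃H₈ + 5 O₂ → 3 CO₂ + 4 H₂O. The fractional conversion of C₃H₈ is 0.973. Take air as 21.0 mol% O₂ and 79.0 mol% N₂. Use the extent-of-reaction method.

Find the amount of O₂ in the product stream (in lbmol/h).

1850 lbmol/h

Stoichiometric O₂ = 5 × 387 = 1935 lbmol/h; O₂ fed = 1935 × 1.931 = 3736 lbmol/h.
N₂ fed = 3736 × 79/21 = 14060 lbmol/h.
Fuel reacted = 0.973 × 387 → ξ = 376.6 lbmol/h.
Outlet (n = n₀ + ν ξ):
  C₃H₈: 387 − 1(376.6) = 10.45
  O₂: 3736 − 5(376.6) = 1854
  N₂: 14060 (inert)
  CO₂: 0 + 3(376.6) = 1130
  H₂O: 0 + 4(376.6) = 1506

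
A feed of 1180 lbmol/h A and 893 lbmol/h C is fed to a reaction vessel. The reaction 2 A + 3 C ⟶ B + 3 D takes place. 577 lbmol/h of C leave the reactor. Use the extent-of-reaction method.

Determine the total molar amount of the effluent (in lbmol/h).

For C: n = n₀ − 3ξ → 577 = 893 − 3ξ, giving ξ = 105.3 lbmol/h.
Outlet amounts (n = n₀ + ν ξ):
  A: 1180 − 2(105.3) = 969.3
  C: 893 − 3(105.3) = 577
  B: 0 + 1(105.3) = 105.3
  D: 0 + 3(105.3) = 316
Total out = 969.3 + 577 + 105.3 + 316 = 1968 lbmol/h.

1970 lbmol/h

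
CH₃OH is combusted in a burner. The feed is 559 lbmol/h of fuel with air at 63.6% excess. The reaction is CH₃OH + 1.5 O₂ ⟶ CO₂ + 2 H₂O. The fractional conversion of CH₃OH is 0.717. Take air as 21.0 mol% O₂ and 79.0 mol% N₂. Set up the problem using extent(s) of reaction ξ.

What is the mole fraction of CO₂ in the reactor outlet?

Stoichiometric O₂ = 1.5 × 559 = 838.5 lbmol/h; O₂ fed = 838.5 × 1.636 = 1372 lbmol/h.
N₂ fed = 1372 × 79/21 = 5161 lbmol/h.
Fuel reacted = 0.717 × 559 → ξ = 400.8 lbmol/h.
Outlet (n = n₀ + ν ξ):
  CH₃OH: 559 − 1(400.8) = 158.2
  O₂: 1372 − 1.5(400.8) = 770.6
  N₂: 5161 (inert)
  CO₂: 0 + 1(400.8) = 400.8
  H₂O: 0 + 2(400.8) = 801.6
Total out = 7292 lbmol/h; y_CO₂ = 400.8 / 7292 = 0.05497.

0.055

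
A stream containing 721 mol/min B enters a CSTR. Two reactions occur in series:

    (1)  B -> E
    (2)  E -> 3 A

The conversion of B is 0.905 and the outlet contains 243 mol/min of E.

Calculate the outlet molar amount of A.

Conversion of B: B consumed = 1ξ₁ = 0.905 × 721 → ξ₁ = 652.5 mol/min.
E balance: n_E = 0 + 1ξ₁ − 1ξ₂ = 243 → ξ₂ = (1·652.5 − 243)/1 = 409.5 mol/min.
Outlet amounts (n = n₀ + Σ ν·ξ):
  B: 721 − 1(652.5) = 68.5
  E: 0 + 1(652.5) − 1(409.5) = 243
  A: 0 + 3(409.5) = 1229

1230 mol/min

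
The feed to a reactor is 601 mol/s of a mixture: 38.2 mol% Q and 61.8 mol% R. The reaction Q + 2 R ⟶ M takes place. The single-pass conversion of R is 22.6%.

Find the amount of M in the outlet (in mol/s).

42 mol/s

R reacted = 0.226 × 371.4 = 83.94 mol/s; ν_R = −2, so ξ = 83.94/2 = 41.97 mol/s.
Outlet amounts (n = n₀ + ν ξ):
  Q: 229.6 − 1(41.97) = 187.6
  R: 371.4 − 2(41.97) = 287.5
  M: 0 + 1(41.97) = 41.97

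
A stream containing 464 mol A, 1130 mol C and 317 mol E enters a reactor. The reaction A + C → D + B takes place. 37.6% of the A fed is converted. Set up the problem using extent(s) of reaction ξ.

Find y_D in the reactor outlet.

0.0913

A reacted = 0.376 × 464 = 174.5 mol; ν_A = −1, so ξ = 174.5/1 = 174.5 mol.
Outlet amounts (n = n₀ + ν ξ):
  A: 464 − 1(174.5) = 289.5
  C: 1130 − 1(174.5) = 955.5
  D: 0 + 1(174.5) = 174.5
  B: 0 + 1(174.5) = 174.5
  E: 317 (inert)
Total out = 1911 mol; y_D = 174.5 / 1911 = 0.09129.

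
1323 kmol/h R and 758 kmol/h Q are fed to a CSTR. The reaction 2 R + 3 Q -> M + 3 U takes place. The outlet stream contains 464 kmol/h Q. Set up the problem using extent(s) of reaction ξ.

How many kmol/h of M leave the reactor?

For Q: n = n₀ − 3ξ → 464 = 758 − 3ξ, giving ξ = 98 kmol/h.
Outlet amounts (n = n₀ + ν ξ):
  R: 1323 − 2(98) = 1127
  Q: 758 − 3(98) = 464
  M: 0 + 1(98) = 98
  U: 0 + 3(98) = 294

98 kmol/h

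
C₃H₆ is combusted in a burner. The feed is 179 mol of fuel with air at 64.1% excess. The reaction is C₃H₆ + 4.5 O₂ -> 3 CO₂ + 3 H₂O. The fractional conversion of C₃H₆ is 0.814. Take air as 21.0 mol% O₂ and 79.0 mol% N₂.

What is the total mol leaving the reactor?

6550 mol

Stoichiometric O₂ = 4.5 × 179 = 805.5 mol; O₂ fed = 805.5 × 1.641 = 1322 mol.
N₂ fed = 1322 × 79/21 = 4973 mol.
Fuel reacted = 0.814 × 179 → ξ = 145.7 mol.
Outlet (n = n₀ + ν ξ):
  C₃H₆: 179 − 1(145.7) = 33.29
  O₂: 1322 − 4.5(145.7) = 666.1
  N₂: 4973 (inert)
  CO₂: 0 + 3(145.7) = 437.1
  H₂O: 0 + 3(145.7) = 437.1
Total out = 33.29 + 666.1 + 4973 + 437.1 + 437.1 = 6546 mol.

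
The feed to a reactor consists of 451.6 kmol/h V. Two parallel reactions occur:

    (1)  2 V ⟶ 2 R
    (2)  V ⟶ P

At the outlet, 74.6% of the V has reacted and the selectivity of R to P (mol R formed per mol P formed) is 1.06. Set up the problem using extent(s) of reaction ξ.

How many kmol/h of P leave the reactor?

164 kmol/h

Conversion of V: V consumed = 0.746 × 451.6 = 336.9 kmol/h = 2ξ₁ + 1ξ₂.
Selectivity: 2ξ₁ / (1ξ₂) = 1.06 → ξ₁ = 0.53 ξ₂.
Substitute: (2·0.53 + 1) ξ₂ = 336.9 → ξ₂ = 163.5 kmol/h, ξ₁ = 86.68 kmol/h.
Outlet amounts (n = n₀ + Σ ν·ξ):
  V: 451.6 − 2(86.68) − 1(163.5) = 114.7
  R: 0 + 2(86.68) = 173.4
  P: 0 + 1(163.5) = 163.5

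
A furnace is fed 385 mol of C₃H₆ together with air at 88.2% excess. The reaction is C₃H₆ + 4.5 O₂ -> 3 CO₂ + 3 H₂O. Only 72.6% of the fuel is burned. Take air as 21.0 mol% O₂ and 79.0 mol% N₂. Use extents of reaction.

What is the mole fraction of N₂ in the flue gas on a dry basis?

0.806

Stoichiometric O₂ = 4.5 × 385 = 1732 mol; O₂ fed = 1732 × 1.882 = 3261 mol.
N₂ fed = 3261 × 79/21 = 12270 mol.
Fuel reacted = 0.726 × 385 → ξ = 279.5 mol.
Outlet (n = n₀ + ν ξ):
  C₃H₆: 385 − 1(279.5) = 105.5
  O₂: 3261 − 4.5(279.5) = 2003
  N₂: 12270 (inert)
  CO₂: 0 + 3(279.5) = 838.5
  H₂O: 0 + 3(279.5) = 838.5
Dry total = 15210 mol; y_N₂ (dry) = 12270 / 15210 = 0.8063.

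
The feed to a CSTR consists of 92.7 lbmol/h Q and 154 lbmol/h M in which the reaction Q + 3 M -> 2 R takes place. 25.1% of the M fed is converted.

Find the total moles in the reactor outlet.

221 lbmol/h

M reacted = 0.251 × 154 = 38.65 lbmol/h; ν_M = −3, so ξ = 38.65/3 = 12.88 lbmol/h.
Outlet amounts (n = n₀ + ν ξ):
  Q: 92.7 − 1(12.88) = 79.82
  M: 154 − 3(12.88) = 115.3
  R: 0 + 2(12.88) = 25.77
Total out = 79.82 + 115.3 + 25.77 = 220.9 lbmol/h.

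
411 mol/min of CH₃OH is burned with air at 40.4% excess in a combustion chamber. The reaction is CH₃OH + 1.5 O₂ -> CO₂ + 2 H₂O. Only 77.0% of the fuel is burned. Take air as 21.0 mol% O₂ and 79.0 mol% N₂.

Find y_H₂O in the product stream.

0.135

Stoichiometric O₂ = 1.5 × 411 = 616.5 mol/min; O₂ fed = 616.5 × 1.404 = 865.6 mol/min.
N₂ fed = 865.6 × 79/21 = 3256 mol/min.
Fuel reacted = 0.77 × 411 → ξ = 316.5 mol/min.
Outlet (n = n₀ + ν ξ):
  CH₃OH: 411 − 1(316.5) = 94.53
  O₂: 865.6 − 1.5(316.5) = 390.9
  N₂: 3256 (inert)
  CO₂: 0 + 1(316.5) = 316.5
  H₂O: 0 + 2(316.5) = 632.9
Total out = 4691 mol/min; y_H₂O = 632.9 / 4691 = 0.1349.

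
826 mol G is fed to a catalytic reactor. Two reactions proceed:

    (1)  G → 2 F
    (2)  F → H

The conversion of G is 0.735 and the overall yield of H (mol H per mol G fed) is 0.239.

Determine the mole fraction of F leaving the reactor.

Conversion of G: G consumed = 1ξ₁ = 0.735 × 826 → ξ₁ = 607.1 mol.
Yield of H: 1ξ₂ / 826 = 0.239 → ξ₂ = 197.4 mol.
Outlet amounts (n = n₀ + Σ ν·ξ):
  G: 826 − 1(607.1) = 218.9
  F: 0 + 2(607.1) − 1(197.4) = 1017
  H: 0 + 1(197.4) = 197.4
Total out = 1433 mol; y_F = 1017 / 1433 = 0.7095.

0.71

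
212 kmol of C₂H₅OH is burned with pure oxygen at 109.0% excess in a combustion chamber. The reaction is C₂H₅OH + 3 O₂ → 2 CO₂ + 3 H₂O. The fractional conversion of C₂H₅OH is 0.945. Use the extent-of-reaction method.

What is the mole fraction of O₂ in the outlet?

Stoichiometric O₂ = 3 × 212 = 636 kmol; O₂ fed = 636 × 2.090 = 1329 kmol.
Fuel reacted = 0.945 × 212 → ξ = 200.3 kmol.
Outlet (n = n₀ + ν ξ):
  C₂H₅OH: 212 − 1(200.3) = 11.66
  O₂: 1329 − 3(200.3) = 728.2
  CO₂: 0 + 2(200.3) = 400.7
  H₂O: 0 + 3(200.3) = 601
Total out = 1742 kmol; y_O₂ = 728.2 / 1742 = 0.4181.

0.418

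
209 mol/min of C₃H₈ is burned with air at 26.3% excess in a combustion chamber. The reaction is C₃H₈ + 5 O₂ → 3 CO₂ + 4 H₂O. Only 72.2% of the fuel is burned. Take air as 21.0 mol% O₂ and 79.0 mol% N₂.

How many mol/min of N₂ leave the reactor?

Stoichiometric O₂ = 5 × 209 = 1045 mol/min; O₂ fed = 1045 × 1.263 = 1320 mol/min.
N₂ fed = 1320 × 79/21 = 4965 mol/min.
Fuel reacted = 0.722 × 209 → ξ = 150.9 mol/min.
Outlet (n = n₀ + ν ξ):
  C₃H₈: 209 − 1(150.9) = 58.1
  O₂: 1320 − 5(150.9) = 565.3
  N₂: 4965 (inert)
  CO₂: 0 + 3(150.9) = 452.7
  H₂O: 0 + 4(150.9) = 603.6

4970 mol/min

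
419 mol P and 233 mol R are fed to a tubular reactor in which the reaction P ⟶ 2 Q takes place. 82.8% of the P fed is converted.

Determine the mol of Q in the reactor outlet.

P reacted = 0.828 × 419 = 346.9 mol; ν_P = −1, so ξ = 346.9/1 = 346.9 mol.
Outlet amounts (n = n₀ + ν ξ):
  P: 419 − 1(346.9) = 72.07
  Q: 0 + 2(346.9) = 693.9
  R: 233 (inert)

694 mol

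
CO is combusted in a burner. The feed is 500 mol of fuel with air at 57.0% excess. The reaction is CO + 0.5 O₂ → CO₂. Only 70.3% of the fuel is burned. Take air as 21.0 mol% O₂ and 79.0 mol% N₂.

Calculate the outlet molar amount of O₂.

217 mol

Stoichiometric O₂ = 0.5 × 500 = 250 mol; O₂ fed = 250 × 1.570 = 392.5 mol.
N₂ fed = 392.5 × 79/21 = 1477 mol.
Fuel reacted = 0.703 × 500 → ξ = 351.5 mol.
Outlet (n = n₀ + ν ξ):
  CO: 500 − 1(351.5) = 148.5
  O₂: 392.5 − 0.5(351.5) = 216.7
  N₂: 1477 (inert)
  CO₂: 0 + 1(351.5) = 351.5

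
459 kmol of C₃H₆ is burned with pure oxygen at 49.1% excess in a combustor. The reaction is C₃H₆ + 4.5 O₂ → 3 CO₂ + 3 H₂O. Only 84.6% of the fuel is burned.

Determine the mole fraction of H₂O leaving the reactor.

Stoichiometric O₂ = 4.5 × 459 = 2066 kmol; O₂ fed = 2066 × 1.491 = 3080 kmol.
Fuel reacted = 0.846 × 459 → ξ = 388.3 kmol.
Outlet (n = n₀ + ν ξ):
  C₃H₆: 459 − 1(388.3) = 70.69
  O₂: 3080 − 4.5(388.3) = 1332
  CO₂: 0 + 3(388.3) = 1165
  H₂O: 0 + 3(388.3) = 1165
Total out = 3733 kmol; y_H₂O = 1165 / 3733 = 0.3121.

0.312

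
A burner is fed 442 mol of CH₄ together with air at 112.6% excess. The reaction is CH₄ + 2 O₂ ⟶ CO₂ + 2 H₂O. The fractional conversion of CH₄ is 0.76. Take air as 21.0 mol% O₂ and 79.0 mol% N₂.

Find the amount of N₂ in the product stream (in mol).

7070 mol

Stoichiometric O₂ = 2 × 442 = 884 mol; O₂ fed = 884 × 2.126 = 1879 mol.
N₂ fed = 1879 × 79/21 = 7070 mol.
Fuel reacted = 0.76 × 442 → ξ = 335.9 mol.
Outlet (n = n₀ + ν ξ):
  CH₄: 442 − 1(335.9) = 106.1
  O₂: 1879 − 2(335.9) = 1208
  N₂: 7070 (inert)
  CO₂: 0 + 1(335.9) = 335.9
  H₂O: 0 + 2(335.9) = 671.8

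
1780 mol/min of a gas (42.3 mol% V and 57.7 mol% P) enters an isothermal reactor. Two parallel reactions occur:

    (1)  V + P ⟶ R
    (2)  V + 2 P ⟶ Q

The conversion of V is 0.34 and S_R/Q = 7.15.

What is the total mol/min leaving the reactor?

Conversion of V: V consumed = 0.34 × 752.9 = 256 mol/min = 1ξ₁ + 1ξ₂.
Selectivity: 1ξ₁ / (1ξ₂) = 7.15 → ξ₁ = 7.15 ξ₂.
Substitute: (1·7.15 + 1) ξ₂ = 256 → ξ₂ = 31.41 mol/min, ξ₁ = 224.6 mol/min.
Outlet amounts (n = n₀ + Σ ν·ξ):
  V: 752.9 − 1(224.6) − 1(31.41) = 496.9
  P: 1027 − 1(224.6) − 2(31.41) = 739.6
  R: 0 + 1(224.6) = 224.6
  Q: 0 + 1(31.41) = 31.41
Total out = 496.9 + 739.6 + 224.6 + 31.41 = 1493 mol/min.

1490 mol/min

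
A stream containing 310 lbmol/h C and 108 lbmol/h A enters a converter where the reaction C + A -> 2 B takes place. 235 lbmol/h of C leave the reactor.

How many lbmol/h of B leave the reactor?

For C: n = n₀ − 1ξ → 235 = 310 − 1ξ, giving ξ = 75 lbmol/h.
Outlet amounts (n = n₀ + ν ξ):
  C: 310 − 1(75) = 235
  A: 108 − 1(75) = 33
  B: 0 + 2(75) = 150

150 lbmol/h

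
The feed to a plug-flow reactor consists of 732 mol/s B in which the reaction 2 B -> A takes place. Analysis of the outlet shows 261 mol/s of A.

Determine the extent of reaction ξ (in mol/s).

ξ = 261 mol/s

For A: n = n₀ + 1ξ → 261 = 0 + 1ξ, giving ξ = 261 mol/s.
Outlet amounts (n = n₀ + ν ξ):
  B: 732 − 2(261) = 210
  A: 0 + 1(261) = 261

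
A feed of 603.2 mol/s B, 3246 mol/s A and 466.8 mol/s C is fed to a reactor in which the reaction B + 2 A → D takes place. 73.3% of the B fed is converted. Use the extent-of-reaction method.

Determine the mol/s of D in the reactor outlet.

442 mol/s

B reacted = 0.733 × 603.2 = 442.1 mol/s; ν_B = −1, so ξ = 442.1/1 = 442.1 mol/s.
Outlet amounts (n = n₀ + ν ξ):
  B: 603.2 − 1(442.1) = 161.1
  A: 3246 − 2(442.1) = 2362
  D: 0 + 1(442.1) = 442.1
  C: 466.8 (inert)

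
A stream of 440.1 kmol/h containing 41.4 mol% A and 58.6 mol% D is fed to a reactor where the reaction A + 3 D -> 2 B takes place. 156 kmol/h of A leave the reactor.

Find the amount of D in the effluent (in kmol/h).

179 kmol/h

For A: n = n₀ − 1ξ → 156 = 182.2 − 1ξ, giving ξ = 26.2 kmol/h.
Outlet amounts (n = n₀ + ν ξ):
  A: 182.2 − 1(26.2) = 156
  D: 257.9 − 3(26.2) = 179.3
  B: 0 + 2(26.2) = 52.4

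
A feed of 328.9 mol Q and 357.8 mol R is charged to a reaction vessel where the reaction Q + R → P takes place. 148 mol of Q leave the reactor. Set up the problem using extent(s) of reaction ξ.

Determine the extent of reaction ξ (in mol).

ξ = 181 mol

For Q: n = n₀ − 1ξ → 148 = 328.9 − 1ξ, giving ξ = 180.9 mol.
Outlet amounts (n = n₀ + ν ξ):
  Q: 328.9 − 1(180.9) = 148
  R: 357.8 − 1(180.9) = 176.9
  P: 0 + 1(180.9) = 180.9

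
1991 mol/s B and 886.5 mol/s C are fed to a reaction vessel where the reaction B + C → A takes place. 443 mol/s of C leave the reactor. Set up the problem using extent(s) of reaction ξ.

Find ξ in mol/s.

For C: n = n₀ − 1ξ → 443 = 886.5 − 1ξ, giving ξ = 443.5 mol/s.
Outlet amounts (n = n₀ + ν ξ):
  B: 1991 − 1(443.5) = 1548
  C: 886.5 − 1(443.5) = 443
  A: 0 + 1(443.5) = 443.5

ξ = 444 mol/s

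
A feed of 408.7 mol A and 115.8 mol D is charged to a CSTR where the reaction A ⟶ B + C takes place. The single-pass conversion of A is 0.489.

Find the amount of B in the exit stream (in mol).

A reacted = 0.489 × 408.7 = 199.9 mol; ν_A = −1, so ξ = 199.9/1 = 199.9 mol.
Outlet amounts (n = n₀ + ν ξ):
  A: 408.7 − 1(199.9) = 208.8
  B: 0 + 1(199.9) = 199.9
  C: 0 + 1(199.9) = 199.9
  D: 115.8 (inert)

200 mol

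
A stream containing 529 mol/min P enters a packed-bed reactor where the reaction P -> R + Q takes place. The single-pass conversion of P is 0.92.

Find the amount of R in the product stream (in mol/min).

P reacted = 0.92 × 529 = 486.7 mol/min; ν_P = −1, so ξ = 486.7/1 = 486.7 mol/min.
Outlet amounts (n = n₀ + ν ξ):
  P: 529 − 1(486.7) = 42.32
  R: 0 + 1(486.7) = 486.7
  Q: 0 + 1(486.7) = 486.7

487 mol/min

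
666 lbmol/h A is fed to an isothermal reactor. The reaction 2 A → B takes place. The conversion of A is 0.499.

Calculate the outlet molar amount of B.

166 lbmol/h

A reacted = 0.499 × 666 = 332.3 lbmol/h; ν_A = −2, so ξ = 332.3/2 = 166.2 lbmol/h.
Outlet amounts (n = n₀ + ν ξ):
  A: 666 − 2(166.2) = 333.7
  B: 0 + 1(166.2) = 166.2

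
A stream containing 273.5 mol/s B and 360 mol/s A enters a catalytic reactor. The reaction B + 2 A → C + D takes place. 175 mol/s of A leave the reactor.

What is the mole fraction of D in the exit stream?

For A: n = n₀ − 2ξ → 175 = 360 − 2ξ, giving ξ = 92.5 mol/s.
Outlet amounts (n = n₀ + ν ξ):
  B: 273.5 − 1(92.5) = 181
  A: 360 − 2(92.5) = 175
  C: 0 + 1(92.5) = 92.5
  D: 0 + 1(92.5) = 92.5
Total out = 541 mol/s; y_D = 92.5 / 541 = 0.171.

0.171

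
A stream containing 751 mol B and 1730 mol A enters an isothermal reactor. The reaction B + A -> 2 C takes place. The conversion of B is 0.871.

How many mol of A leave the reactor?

1080 mol

B reacted = 0.871 × 751 = 654.1 mol; ν_B = −1, so ξ = 654.1/1 = 654.1 mol.
Outlet amounts (n = n₀ + ν ξ):
  B: 751 − 1(654.1) = 96.88
  A: 1730 − 1(654.1) = 1076
  C: 0 + 2(654.1) = 1308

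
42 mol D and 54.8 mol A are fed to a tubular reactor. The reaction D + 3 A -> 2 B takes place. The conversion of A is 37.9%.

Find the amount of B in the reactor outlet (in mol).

13.8 mol

A reacted = 0.379 × 54.8 = 20.77 mol; ν_A = −3, so ξ = 20.77/3 = 6.923 mol.
Outlet amounts (n = n₀ + ν ξ):
  D: 42 − 1(6.923) = 35.08
  A: 54.8 − 3(6.923) = 34.03
  B: 0 + 2(6.923) = 13.85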